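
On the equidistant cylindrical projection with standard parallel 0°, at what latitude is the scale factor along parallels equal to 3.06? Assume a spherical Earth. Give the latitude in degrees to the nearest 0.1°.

Plate carrée: h = 1, k = sec φ along parallels.
sec φ = 3.06  ⇒  cos φ = 0.3268  ⇒  φ ≈ 70.9°.

70.9°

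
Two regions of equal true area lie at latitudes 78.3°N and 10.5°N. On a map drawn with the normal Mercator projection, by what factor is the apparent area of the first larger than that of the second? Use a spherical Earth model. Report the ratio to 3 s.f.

Mercator is conformal with k = sec φ, so areal scale = k² = sec²φ.
At 78.3°: sec²(78.3°) = 1/0.2028² = 24.32.
At 10.5°: sec²(10.5°) = 1/0.9833² = 1.034.
Ratio = 24.32/1.034 = cos²(10.5°)/cos²(78.3°) ≈ 23.5.

23.5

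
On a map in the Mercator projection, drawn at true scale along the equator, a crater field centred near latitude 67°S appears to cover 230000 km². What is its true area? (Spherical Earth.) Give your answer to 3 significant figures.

35100 km²

Mercator is conformal, so the point scale is isotropic: h = k = sec φ = 1/cos φ.
Areal scale = k² = sec²φ = 1/cos²(67°) = 1/0.3907² = 6.550.
True area = apparent / (areal scale) = 230000 / 6.550 ≈ 35100 km².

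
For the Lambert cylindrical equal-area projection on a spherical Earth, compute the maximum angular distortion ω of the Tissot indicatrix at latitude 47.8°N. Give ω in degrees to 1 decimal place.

The Lambert cylindrical equal-area projection is the cylindrical equal-area projection with its standard parallel at the equator (φ₀ = 0). Cylindrical equal-area (φ₀ = 0°): h = cos φ / cos 0° along meridians, k = cos 0° / cos φ along parallels; h·k = 1.
At 47.8°: h = 0.6717, k = 1.489; principal scales a = 1.489, b = 0.6717.
sin(ω/2) = (a − b)/(a + b) = 0.8170/2.160 = 0.3782, so ω = 2 arcsin(0.3782) ≈ 44.4°.

44.4°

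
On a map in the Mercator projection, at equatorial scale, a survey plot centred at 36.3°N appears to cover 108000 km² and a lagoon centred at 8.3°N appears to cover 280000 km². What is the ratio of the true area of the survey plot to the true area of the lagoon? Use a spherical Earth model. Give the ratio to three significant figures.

Mercator's areal exaggeration is sec²φ; hence true area = (apparent area) · cos²φ.
True area of survey plot: 108000 × cos²(36.3°) = 108000 × 0.6495 = 70150 km².
True area of lagoon: 280000 × cos²(8.3°) = 280000 × 0.9792 = 274200 km².
Ratio = 70150 / 274200 ≈ 0.256.

0.256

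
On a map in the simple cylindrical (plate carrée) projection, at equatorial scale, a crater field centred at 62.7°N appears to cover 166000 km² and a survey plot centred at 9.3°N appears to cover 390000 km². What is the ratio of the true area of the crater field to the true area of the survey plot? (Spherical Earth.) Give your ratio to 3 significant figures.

0.198

Plate carrée has h = 1 and k = sec φ, giving areal scale sec φ; true area = (apparent area) · cos φ.
True area of crater field: 166000 × cos(62.7°) = 166000 × 0.4586 = 76140 km².
True area of survey plot: 390000 × cos(9.3°) = 390000 × 0.9869 = 384900 km².
Ratio = 76140 / 384900 ≈ 0.198.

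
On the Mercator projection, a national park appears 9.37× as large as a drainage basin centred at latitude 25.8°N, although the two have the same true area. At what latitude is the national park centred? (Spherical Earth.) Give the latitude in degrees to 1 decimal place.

On Mercator, (apparent₁)/(apparent₂) = sec²φ₁ / sec²φ₂ when true areas are equal.
cos²φ₂ / cos²φ₁ = 9.37  ⇒  cos φ₁ = cos 25.8° / √9.37 = 0.9003/3.061 = 0.2941.
φ₁ = arccos(0.2941) ≈ 72.9°.

72.9°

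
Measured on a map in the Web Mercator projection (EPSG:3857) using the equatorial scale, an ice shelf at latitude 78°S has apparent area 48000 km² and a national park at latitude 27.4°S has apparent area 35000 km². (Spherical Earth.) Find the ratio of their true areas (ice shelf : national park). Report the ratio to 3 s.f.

Since Mercator area scale is 1/cos²φ, the true area equals the apparent area multiplied by cos²φ.
True area of ice shelf: 48000 × cos²(78°) = 48000 × 0.04323 = 2075 km².
True area of national park: 35000 × cos²(27.4°) = 35000 × 0.7882 = 27590 km².
Ratio = 2075 / 27590 ≈ 0.0752.

0.0752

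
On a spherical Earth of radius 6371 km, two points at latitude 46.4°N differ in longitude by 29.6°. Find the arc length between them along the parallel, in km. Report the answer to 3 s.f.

2270 km

Arc length along a parallel = R cos φ · Δλ (with Δλ in radians).
= 6371 × cos 46.4° × (29.6° × π/180) = 6371 × 0.6896 × 0.5166 ≈ 2270 km.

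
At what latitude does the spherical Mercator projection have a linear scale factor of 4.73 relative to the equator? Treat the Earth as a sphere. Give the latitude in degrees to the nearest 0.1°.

Mercator scale is k = sec φ = 1/cos φ.
1/cos φ = 4.73  ⇒  cos φ = 0.2114  ⇒  φ = arccos(0.2114) ≈ 77.8°.

77.8°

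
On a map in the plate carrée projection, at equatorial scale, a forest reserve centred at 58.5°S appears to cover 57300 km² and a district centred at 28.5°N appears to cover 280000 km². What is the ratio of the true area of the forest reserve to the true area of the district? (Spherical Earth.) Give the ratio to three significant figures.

0.122

Plate carrée has h = 1 and k = sec φ, giving areal scale sec φ; true area = (apparent area) · cos φ.
True area of forest reserve: 57300 × cos(58.5°) = 57300 × 0.5225 = 29940 km².
True area of district: 280000 × cos(28.5°) = 280000 × 0.8788 = 246100 km².
Ratio = 29940 / 246100 ≈ 0.122.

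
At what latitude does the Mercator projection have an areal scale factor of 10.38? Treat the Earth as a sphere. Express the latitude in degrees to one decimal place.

71.9°

Mercator areal scale is sec²φ.
sec²φ = 10.38  ⇒  cos²φ = 0.09634  ⇒  cos φ = 0.3104.
φ = arccos(0.3104) ≈ 71.9°.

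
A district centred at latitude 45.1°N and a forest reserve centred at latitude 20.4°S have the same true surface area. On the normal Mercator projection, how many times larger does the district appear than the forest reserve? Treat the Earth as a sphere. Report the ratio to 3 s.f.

1.76

Mercator areal scale is sec²φ.
At 45.1°: sec²(45.1°) = 1/0.7059² = 2.007.
At 20.4°: sec²(20.4°) = 1/0.9373² = 1.138.
Ratio = 2.007/1.138 = cos²(20.4°)/cos²(45.1°) ≈ 1.76.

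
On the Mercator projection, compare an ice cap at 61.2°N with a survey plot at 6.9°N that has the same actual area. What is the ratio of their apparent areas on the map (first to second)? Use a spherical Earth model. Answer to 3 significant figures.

4.25

Mercator is conformal with k = sec φ, so areal scale = k² = sec²φ.
At 61.2°: sec²(61.2°) = 1/0.4818² = 4.309.
At 6.9°: sec²(6.9°) = 1/0.9928² = 1.015.
Ratio = 4.309/1.015 = cos²(6.9°)/cos²(61.2°) ≈ 4.25.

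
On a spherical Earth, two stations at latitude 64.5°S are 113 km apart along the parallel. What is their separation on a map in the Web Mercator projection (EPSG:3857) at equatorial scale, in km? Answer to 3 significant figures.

262 km

For Mercator, h = k = sec φ (a conformal cylindrical projection has a single point scale, 1/cos φ).
Along the parallel, k = sec 64.5° = 1/0.4305 = 2.323.
Map distance = 113 × 2.323 ≈ 262 km.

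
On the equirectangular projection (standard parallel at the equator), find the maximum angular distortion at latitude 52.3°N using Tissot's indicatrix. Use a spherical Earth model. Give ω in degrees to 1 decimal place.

27.9°

Plate carrée maps x = Rλ, y = Rφ. The meridian scale is h = 1 and the parallel scale is k = 1/cos φ = sec φ.
At 52.3°: h = 1.000, k = 1.635; principal scales a = 1.635, b = 1.000.
sin(ω/2) = (a − b)/(a + b) = 0.6353/2.635 = 0.2411, so ω = 2 arcsin(0.2411) ≈ 27.9°.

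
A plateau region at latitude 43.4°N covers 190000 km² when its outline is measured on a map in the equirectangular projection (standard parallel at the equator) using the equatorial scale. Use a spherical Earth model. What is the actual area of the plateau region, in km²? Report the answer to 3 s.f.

138000 km²

In the plate carrée (x = Rλ, y = Rφ), meridians are true-scale (h = 1) and parallels are stretched by k = sec φ.
Areal scale = h·k = 1 × sec φ; at 43.4°, h = 1.000, k = 1.376, so h·k = 1.376.
True area = apparent / (areal scale) = 190000 / 1.376 ≈ 138000 km².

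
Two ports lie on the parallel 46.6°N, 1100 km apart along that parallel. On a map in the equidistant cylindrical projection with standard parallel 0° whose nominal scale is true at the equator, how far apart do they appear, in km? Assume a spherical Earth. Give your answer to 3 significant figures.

Plate carrée maps x = Rλ, y = Rφ. The meridian scale is h = 1 and the parallel scale is k = 1/cos φ = sec φ.
Along the parallel, k = sec 46.6° = 1/0.6871 = 1.455.
Map distance = 1100 × 1.455 ≈ 1600 km.

1600 km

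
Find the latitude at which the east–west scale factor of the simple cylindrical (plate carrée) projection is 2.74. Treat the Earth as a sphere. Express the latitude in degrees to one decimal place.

Plate carrée: h = 1, k = sec φ along parallels.
sec φ = 2.74  ⇒  cos φ = 0.3650  ⇒  φ ≈ 68.6°.

68.6°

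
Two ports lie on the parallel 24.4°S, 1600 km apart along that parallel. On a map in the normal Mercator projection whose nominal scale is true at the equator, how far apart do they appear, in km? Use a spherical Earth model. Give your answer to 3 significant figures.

Mercator is conformal, so the point scale is isotropic: h = k = sec φ = 1/cos φ.
Along the parallel, k = sec 24.4° = 1/0.9107 = 1.098.
Map distance = 1600 × 1.098 ≈ 1760 km.

1760 km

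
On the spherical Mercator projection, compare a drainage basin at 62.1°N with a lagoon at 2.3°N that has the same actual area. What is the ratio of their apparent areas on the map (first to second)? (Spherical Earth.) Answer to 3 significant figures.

Mercator is conformal with k = sec φ, so areal scale = k² = sec²φ.
At 62.1°: sec²(62.1°) = 1/0.4679² = 4.567.
At 2.3°: sec²(2.3°) = 1/0.9992² = 1.002.
Ratio = 4.567/1.002 = cos²(2.3°)/cos²(62.1°) ≈ 4.56.

4.56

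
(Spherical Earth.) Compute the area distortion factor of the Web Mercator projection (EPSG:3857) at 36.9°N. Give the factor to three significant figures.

1.56

The Mercator projection is conformal; its linear scale factor is the same in every direction and equals sec φ = 1/cos φ.
Areal scale = k² = sec²φ = 1/cos²(36.9°) = 1/0.7997² = 1.564.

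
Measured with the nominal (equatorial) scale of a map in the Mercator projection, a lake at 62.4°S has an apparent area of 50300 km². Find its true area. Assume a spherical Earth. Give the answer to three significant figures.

10800 km²

Mercator is conformal, so the point scale is isotropic: h = k = sec φ = 1/cos φ.
Areal scale = k² = sec²φ = 1/cos²(62.4°) = 1/0.4633² = 4.659.
True area = apparent / (areal scale) = 50300 / 4.659 ≈ 10800 km².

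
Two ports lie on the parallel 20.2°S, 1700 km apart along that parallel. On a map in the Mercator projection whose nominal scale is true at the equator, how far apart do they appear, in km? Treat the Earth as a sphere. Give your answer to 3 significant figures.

1810 km

For Mercator, h = k = sec φ (a conformal cylindrical projection has a single point scale, 1/cos φ).
Along the parallel, k = sec 20.2° = 1/0.9385 = 1.066.
Map distance = 1700 × 1.066 ≈ 1810 km.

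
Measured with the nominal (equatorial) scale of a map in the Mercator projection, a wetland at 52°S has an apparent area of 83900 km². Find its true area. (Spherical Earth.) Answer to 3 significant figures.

31800 km²

The Mercator projection is conformal; its linear scale factor is the same in every direction and equals sec φ = 1/cos φ.
Areal scale = k² = sec²φ = 1/cos²(52°) = 1/0.6157² = 2.638.
True area = apparent / (areal scale) = 83900 / 2.638 ≈ 31800 km².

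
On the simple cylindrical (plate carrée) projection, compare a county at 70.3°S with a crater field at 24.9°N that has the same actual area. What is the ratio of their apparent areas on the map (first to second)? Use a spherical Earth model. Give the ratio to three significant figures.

2.69

For the equirectangular projection with φ₀ = 0 (plate carrée), h = 1 along meridians and k = sec φ along parallels.
Areal scale at 70.3°: h·k = 1.000 × 2.967 = 2.967.
Areal scale at 24.9°: h·k = 1.000 × 1.102 = 1.102.
Ratio = 2.967/1.102 ≈ 2.69.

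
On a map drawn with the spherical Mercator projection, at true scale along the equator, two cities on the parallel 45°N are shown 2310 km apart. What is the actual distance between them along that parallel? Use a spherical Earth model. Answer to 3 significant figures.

1630 km

The Mercator projection is conformal; its linear scale factor is the same in every direction and equals sec φ = 1/cos φ.
Along the parallel at 45°, map distances are exaggerated by k = sec 45° = 1.414.
True distance = 2310 / 1.414 = 2310 × cos 45° ≈ 1630 km.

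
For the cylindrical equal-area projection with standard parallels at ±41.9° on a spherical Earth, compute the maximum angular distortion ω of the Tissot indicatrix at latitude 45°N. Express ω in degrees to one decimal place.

5.9°

For cylindrical equal-area with standard parallel φ₀, h = cos φ / cos φ₀ and k = cos φ₀ / cos φ, so h·k = 1.
At 45°: h = 0.9500, k = 1.053; principal scales a = 1.053, b = 0.9500.
sin(ω/2) = (a − b)/(a + b) = 0.1026/2.003 = 0.05123, so ω = 2 arcsin(0.05123) ≈ 5.9°.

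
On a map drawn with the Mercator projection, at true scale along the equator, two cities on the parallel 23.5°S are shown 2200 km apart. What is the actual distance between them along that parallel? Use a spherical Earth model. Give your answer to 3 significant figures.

For Mercator, h = k = sec φ (a conformal cylindrical projection has a single point scale, 1/cos φ).
Along the parallel at 23.5°, map distances are exaggerated by k = sec 23.5° = 1.090.
True distance = 2200 / 1.090 = 2200 × cos 23.5° ≈ 2020 km.

2020 km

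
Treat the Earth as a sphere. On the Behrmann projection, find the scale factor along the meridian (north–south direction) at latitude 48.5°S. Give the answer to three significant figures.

The Behrmann projection is cylindrical equal-area with φ₀ = 30°. For cylindrical equal-area with standard parallel φ₀, h = cos φ / cos φ₀ and k = cos φ₀ / cos φ, so h·k = 1.
h = cos 48.5° / cos 30° = 0.6626/0.8660 = 0.7651.

0.765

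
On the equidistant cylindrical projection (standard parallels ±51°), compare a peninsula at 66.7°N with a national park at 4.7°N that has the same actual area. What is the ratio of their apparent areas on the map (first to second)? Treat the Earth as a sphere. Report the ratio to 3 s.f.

In the equirectangular projection with standard parallel φ₀ = 51° (x = Rλ cos φ₀, y = Rφ), meridians are true-scale (h = 1) and the parallel scale is k = cos φ₀ / cos φ.
Areal scale at 66.7°: h·k = 1.000 × 1.591 = 1.591.
Areal scale at 4.7°: h·k = 1.000 × 0.6314 = 0.6314.
Ratio = 1.591/0.6314 ≈ 2.52.

2.52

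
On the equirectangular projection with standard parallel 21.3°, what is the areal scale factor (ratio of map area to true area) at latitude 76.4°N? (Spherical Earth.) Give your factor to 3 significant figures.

3.96

The equidistant cylindrical projection with φ₀ = 21.3° has h = 1 (meridians true) and k = cos φ₀ / cos φ along parallels.
Areal scale = h·k = 1 × cos φ₀ / cos φ; at 76.4°, h = 1.000, k = 3.962, so h·k = 3.962.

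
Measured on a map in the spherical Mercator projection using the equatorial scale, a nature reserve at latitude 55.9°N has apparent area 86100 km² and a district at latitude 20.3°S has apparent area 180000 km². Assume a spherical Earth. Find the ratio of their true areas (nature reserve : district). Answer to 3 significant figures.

0.171

Mercator's areal exaggeration is sec²φ; hence true area = (apparent area) · cos²φ.
True area of nature reserve: 86100 × cos²(55.9°) = 86100 × 0.3143 = 27060 km².
True area of district: 180000 × cos²(20.3°) = 180000 × 0.8796 = 158300 km².
Ratio = 27060 / 158300 ≈ 0.171.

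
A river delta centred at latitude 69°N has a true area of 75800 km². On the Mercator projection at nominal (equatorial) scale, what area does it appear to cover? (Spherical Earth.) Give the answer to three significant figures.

Mercator is conformal, so the point scale is isotropic: h = k = sec φ = 1/cos φ.
Areal scale = k² = sec²φ = 1/cos²(69°) = 1/0.3584² = 7.786.
Apparent area = 75800 × 7.786 ≈ 590000 km².

590000 km²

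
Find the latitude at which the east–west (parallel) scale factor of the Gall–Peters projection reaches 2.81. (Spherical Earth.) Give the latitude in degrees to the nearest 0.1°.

75.4°

Gall–Peters is a cylindrical equal-area projection with standard parallels at ±45°. For cylindrical equal-area with standard parallel φ₀, h = cos φ / cos φ₀ and k = cos φ₀ / cos φ, so h·k = 1.
k = cos φ₀ / cos φ = 2.81  ⇒  cos φ = cos 45° / 2.81 = 0.2516.
φ = arccos(0.2516) ≈ 75.4°.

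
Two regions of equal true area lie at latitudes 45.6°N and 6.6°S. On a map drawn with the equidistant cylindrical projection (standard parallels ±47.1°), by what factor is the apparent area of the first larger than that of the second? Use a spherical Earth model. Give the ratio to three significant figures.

1.42

The equidistant cylindrical projection with φ₀ = 47.1° has h = 1 (meridians true) and k = cos φ₀ / cos φ along parallels.
Areal scale at 45.6°: h·k = 1.000 × 0.9729 = 0.9729.
Areal scale at 6.6°: h·k = 1.000 × 0.6853 = 0.6853.
Ratio = 0.9729/0.6853 ≈ 1.42.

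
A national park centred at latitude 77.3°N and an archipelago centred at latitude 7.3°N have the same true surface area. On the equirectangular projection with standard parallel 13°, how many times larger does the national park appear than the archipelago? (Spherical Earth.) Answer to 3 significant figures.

4.51

The equidistant cylindrical projection with φ₀ = 13° has h = 1 (meridians true) and k = cos φ₀ / cos φ along parallels.
Areal scale at 77.3°: h·k = 1.000 × 4.432 = 4.432.
Areal scale at 7.3°: h·k = 1.000 × 0.9823 = 0.9823.
Ratio = 4.432/0.9823 ≈ 4.51.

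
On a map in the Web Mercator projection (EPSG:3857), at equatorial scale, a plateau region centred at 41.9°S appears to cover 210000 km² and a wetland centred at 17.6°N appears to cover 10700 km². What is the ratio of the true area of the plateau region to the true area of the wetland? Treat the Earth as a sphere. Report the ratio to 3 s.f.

Mercator's areal exaggeration is sec²φ; hence true area = (apparent area) · cos²φ.
True area of plateau region: 210000 × cos²(41.9°) = 210000 × 0.5540 = 116300 km².
True area of wetland: 10700 × cos²(17.6°) = 10700 × 0.9086 = 9722 km².
Ratio = 116300 / 9722 ≈ 12.0.

12.0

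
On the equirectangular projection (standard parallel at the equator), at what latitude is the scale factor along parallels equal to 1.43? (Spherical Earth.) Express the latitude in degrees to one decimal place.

Plate carrée: h = 1, k = sec φ along parallels.
sec φ = 1.43  ⇒  cos φ = 0.6993  ⇒  φ ≈ 45.6°.

45.6°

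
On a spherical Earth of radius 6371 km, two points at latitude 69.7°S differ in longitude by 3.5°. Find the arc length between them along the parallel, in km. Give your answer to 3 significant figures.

135 km

Arc length along a parallel = R cos φ · Δλ (with Δλ in radians).
= 6371 × cos 69.7° × (3.5° × π/180) = 6371 × 0.3469 × 0.06109 ≈ 135 km.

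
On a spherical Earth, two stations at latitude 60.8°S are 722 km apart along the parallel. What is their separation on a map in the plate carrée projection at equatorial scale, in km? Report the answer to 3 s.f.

Plate carrée maps x = Rλ, y = Rφ. The meridian scale is h = 1 and the parallel scale is k = 1/cos φ = sec φ.
Along the parallel, k = sec 60.8° = 1/0.4879 = 2.050.
Map distance = 722 × 2.050 ≈ 1480 km.

1480 km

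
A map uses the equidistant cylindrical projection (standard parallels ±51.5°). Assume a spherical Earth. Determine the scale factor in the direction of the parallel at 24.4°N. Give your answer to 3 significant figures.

The equidistant cylindrical projection with φ₀ = 51.5° has h = 1 (meridians true) and k = cos φ₀ / cos φ along parallels.
k = cos 51.5° / cos 24.4° = 0.6225/0.9107 = 0.6836.

0.684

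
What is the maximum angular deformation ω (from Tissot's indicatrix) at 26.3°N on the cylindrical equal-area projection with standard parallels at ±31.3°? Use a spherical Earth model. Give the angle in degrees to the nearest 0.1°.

For cylindrical equal-area with standard parallel φ₀, h = cos φ / cos φ₀ and k = cos φ₀ / cos φ, so h·k = 1.
At 26.3°: h = 1.049, k = 0.9531; principal scales a = 1.049, b = 0.9531.
sin(ω/2) = (a − b)/(a + b) = 0.09607/2.002 = 0.04798, so ω = 2 arcsin(0.04798) ≈ 5.5°.

5.5°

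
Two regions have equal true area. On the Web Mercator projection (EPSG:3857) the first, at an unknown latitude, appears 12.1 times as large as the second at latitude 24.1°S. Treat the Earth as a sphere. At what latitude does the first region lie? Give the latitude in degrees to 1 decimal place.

For equal true areas on Mercator, apparent areas scale as sec²φ, so the ratio is cos²φ₂ / cos²φ₁.
cos²φ₂ / cos²φ₁ = 12.1  ⇒  cos φ₁ = cos 24.1° / √12.1 = 0.9128/3.479 = 0.2624.
φ₁ = arccos(0.2624) ≈ 74.8°.

74.8°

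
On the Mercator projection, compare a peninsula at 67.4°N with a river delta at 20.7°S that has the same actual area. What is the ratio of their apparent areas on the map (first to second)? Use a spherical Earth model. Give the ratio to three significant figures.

On Mercator, area is exaggerated by sec²φ = 1/cos²φ.
At 67.4°: sec²(67.4°) = 1/0.3843² = 6.771.
At 20.7°: sec²(20.7°) = 1/0.9354² = 1.143.
Ratio = 6.771/1.143 = cos²(20.7°)/cos²(67.4°) ≈ 5.93.

5.93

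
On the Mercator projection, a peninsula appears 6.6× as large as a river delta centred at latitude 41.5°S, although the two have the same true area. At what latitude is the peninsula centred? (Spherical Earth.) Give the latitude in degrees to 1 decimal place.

Mercator areal scale is sec²φ, so apparent-area ratio = sec²φ₁ / sec²φ₂ = cos²φ₂ / cos²φ₁.
cos²φ₂ / cos²φ₁ = 6.6  ⇒  cos φ₁ = cos 41.5° / √6.6 = 0.7490/2.569 = 0.2915.
φ₁ = arccos(0.2915) ≈ 73.1°.

73.1°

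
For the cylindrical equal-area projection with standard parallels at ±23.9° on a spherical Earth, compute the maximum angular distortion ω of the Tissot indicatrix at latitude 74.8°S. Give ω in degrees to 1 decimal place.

116.0°

A cylindrical equal-area projection with standard parallel φ₀ has meridian scale h = cos φ / cos φ₀ and parallel scale k = cos φ₀ / cos φ (so areas are preserved, h·k = 1).
At 74.8°: h = 0.2868, k = 3.487; principal scales a = 3.487, b = 0.2868.
sin(ω/2) = (a − b)/(a + b) = 3.200/3.774 = 0.8480, so ω = 2 arcsin(0.8480) ≈ 116.0°.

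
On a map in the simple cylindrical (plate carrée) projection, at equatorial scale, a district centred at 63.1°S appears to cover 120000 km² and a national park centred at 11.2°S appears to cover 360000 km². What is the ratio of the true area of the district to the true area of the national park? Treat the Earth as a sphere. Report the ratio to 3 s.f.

0.154

Plate carrée has h = 1 and k = sec φ, giving areal scale sec φ; true area = (apparent area) · cos φ.
True area of district: 120000 × cos(63.1°) = 120000 × 0.4524 = 54290 km².
True area of national park: 360000 × cos(11.2°) = 360000 × 0.9810 = 353100 km².
Ratio = 54290 / 353100 ≈ 0.154.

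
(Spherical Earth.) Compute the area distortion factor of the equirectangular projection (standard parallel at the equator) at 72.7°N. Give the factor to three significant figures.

3.36

Plate carrée maps x = Rλ, y = Rφ. The meridian scale is h = 1 and the parallel scale is k = 1/cos φ = sec φ.
Areal scale = h·k = 1 × sec φ; at 72.7°, h = 1.000, k = 3.363, so h·k = 3.363.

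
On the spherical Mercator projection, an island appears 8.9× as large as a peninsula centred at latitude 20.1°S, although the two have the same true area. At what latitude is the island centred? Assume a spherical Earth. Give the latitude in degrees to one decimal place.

Mercator areal scale is sec²φ, so apparent-area ratio = sec²φ₁ / sec²φ₂ = cos²φ₂ / cos²φ₁.
cos²φ₂ / cos²φ₁ = 8.9  ⇒  cos φ₁ = cos 20.1° / √8.9 = 0.9391/2.983 = 0.3148.
φ₁ = arccos(0.3148) ≈ 71.7°.

71.7°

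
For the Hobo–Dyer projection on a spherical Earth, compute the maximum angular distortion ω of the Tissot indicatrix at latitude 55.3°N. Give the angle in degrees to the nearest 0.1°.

Hobo–Dyer is a cylindrical equal-area projection with standard parallels at ±37.5°. Cylindrical equal-area (φ₀ = 37.5°): h = cos φ / cos 37.5° along meridians, k = cos 37.5° / cos φ along parallels; h·k = 1.
At 55.3°: h = 0.7176, k = 1.394; principal scales a = 1.394, b = 0.7176.
sin(ω/2) = (a − b)/(a + b) = 0.6760/2.111 = 0.3202, so ω = 2 arcsin(0.3202) ≈ 37.4°.

37.4°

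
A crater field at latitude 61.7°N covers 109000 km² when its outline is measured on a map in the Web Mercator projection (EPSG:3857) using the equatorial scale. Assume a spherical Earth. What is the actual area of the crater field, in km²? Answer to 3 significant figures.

Mercator is conformal, so the point scale is isotropic: h = k = sec φ = 1/cos φ.
Areal scale = k² = sec²φ = 1/cos²(61.7°) = 1/0.4741² = 4.449.
True area = apparent / (areal scale) = 109000 / 4.449 ≈ 24500 km².

24500 km²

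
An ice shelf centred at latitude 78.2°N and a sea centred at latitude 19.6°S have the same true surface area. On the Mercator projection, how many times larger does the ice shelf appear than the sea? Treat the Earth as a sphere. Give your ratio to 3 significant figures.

21.2

Mercator areal scale is sec²φ.
At 78.2°: sec²(78.2°) = 1/0.2045² = 23.91.
At 19.6°: sec²(19.6°) = 1/0.9421² = 1.127.
Ratio = 23.91/1.127 = cos²(19.6°)/cos²(78.2°) ≈ 21.2.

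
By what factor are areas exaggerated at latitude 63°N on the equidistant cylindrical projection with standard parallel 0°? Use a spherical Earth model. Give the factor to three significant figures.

Plate carrée maps x = Rλ, y = Rφ. The meridian scale is h = 1 and the parallel scale is k = 1/cos φ = sec φ.
Areal scale = h·k = 1 × sec φ; at 63°, h = 1.000, k = 2.203, so h·k = 2.203.

2.20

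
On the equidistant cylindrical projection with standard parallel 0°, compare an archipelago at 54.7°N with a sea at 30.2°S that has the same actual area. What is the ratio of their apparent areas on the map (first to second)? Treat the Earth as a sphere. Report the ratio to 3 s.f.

In the plate carrée (x = Rλ, y = Rφ), meridians are true-scale (h = 1) and parallels are stretched by k = sec φ.
Areal scale at 54.7°: h·k = 1.000 × 1.731 = 1.731.
Areal scale at 30.2°: h·k = 1.000 × 1.157 = 1.157.
Ratio = 1.731/1.157 ≈ 1.50.

1.50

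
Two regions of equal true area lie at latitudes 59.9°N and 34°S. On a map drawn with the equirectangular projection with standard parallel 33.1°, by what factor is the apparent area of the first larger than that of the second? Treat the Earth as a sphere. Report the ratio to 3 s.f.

1.65

The equidistant cylindrical projection with φ₀ = 33.1° has h = 1 (meridians true) and k = cos φ₀ / cos φ along parallels.
Areal scale at 59.9°: h·k = 1.000 × 1.670 = 1.670.
Areal scale at 34°: h·k = 1.000 × 1.010 = 1.010.
Ratio = 1.670/1.010 ≈ 1.65.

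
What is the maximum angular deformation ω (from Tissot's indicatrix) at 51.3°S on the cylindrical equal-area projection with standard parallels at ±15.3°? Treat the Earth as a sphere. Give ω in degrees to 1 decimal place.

48.2°

Cylindrical equal-area (φ₀ = 15.3°): h = cos φ / cos 15.3° along meridians, k = cos 15.3° / cos φ along parallels; h·k = 1.
At 51.3°: h = 0.6482, k = 1.543; principal scales a = 1.543, b = 0.6482.
sin(ω/2) = (a − b)/(a + b) = 0.8945/2.191 = 0.4083, so ω = 2 arcsin(0.4083) ≈ 48.2°.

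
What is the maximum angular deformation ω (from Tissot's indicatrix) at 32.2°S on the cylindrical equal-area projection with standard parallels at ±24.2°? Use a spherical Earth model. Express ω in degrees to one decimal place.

8.6°

For cylindrical equal-area with standard parallel φ₀, h = cos φ / cos φ₀ and k = cos φ₀ / cos φ, so h·k = 1.
At 32.2°: h = 0.9277, k = 1.078; principal scales a = 1.078, b = 0.9277.
sin(ω/2) = (a − b)/(a + b) = 0.1502/2.006 = 0.07488, so ω = 2 arcsin(0.07488) ≈ 8.6°.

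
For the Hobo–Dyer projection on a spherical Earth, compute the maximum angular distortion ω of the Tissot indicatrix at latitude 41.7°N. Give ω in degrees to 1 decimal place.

7.0°

The Hobo–Dyer projection is cylindrical equal-area with φ₀ = 37.5°. A cylindrical equal-area projection with standard parallel φ₀ has meridian scale h = cos φ / cos φ₀ and parallel scale k = cos φ₀ / cos φ (so areas are preserved, h·k = 1).
At 41.7°: h = 0.9411, k = 1.063; principal scales a = 1.063, b = 0.9411.
sin(ω/2) = (a − b)/(a + b) = 0.1215/2.004 = 0.06061, so ω = 2 arcsin(0.06061) ≈ 7.0°.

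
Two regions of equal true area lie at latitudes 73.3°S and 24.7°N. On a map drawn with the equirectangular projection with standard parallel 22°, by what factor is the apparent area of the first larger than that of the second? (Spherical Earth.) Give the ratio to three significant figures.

3.16

The equidistant cylindrical projection with φ₀ = 22° has h = 1 (meridians true) and k = cos φ₀ / cos φ along parallels.
Areal scale at 73.3°: h·k = 1.000 × 3.227 = 3.227.
Areal scale at 24.7°: h·k = 1.000 × 1.021 = 1.021.
Ratio = 3.227/1.021 ≈ 3.16.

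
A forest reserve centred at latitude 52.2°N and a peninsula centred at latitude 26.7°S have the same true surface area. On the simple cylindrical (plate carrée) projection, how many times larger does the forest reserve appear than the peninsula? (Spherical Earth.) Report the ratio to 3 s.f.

1.46

In the plate carrée (x = Rλ, y = Rφ), meridians are true-scale (h = 1) and parallels are stretched by k = sec φ.
Areal scale at 52.2°: h·k = 1.000 × 1.632 = 1.632.
Areal scale at 26.7°: h·k = 1.000 × 1.119 = 1.119.
Ratio = 1.632/1.119 ≈ 1.46.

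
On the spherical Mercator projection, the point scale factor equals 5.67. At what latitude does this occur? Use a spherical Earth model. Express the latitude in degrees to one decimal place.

Mercator scale is k = sec φ = 1/cos φ.
1/cos φ = 5.67  ⇒  cos φ = 0.1764  ⇒  φ = arccos(0.1764) ≈ 79.8°.

79.8°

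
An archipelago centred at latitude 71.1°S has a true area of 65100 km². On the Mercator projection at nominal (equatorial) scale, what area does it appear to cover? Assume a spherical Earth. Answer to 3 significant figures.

620000 km²

For Mercator, h = k = sec φ (a conformal cylindrical projection has a single point scale, 1/cos φ).
Areal scale = k² = sec²φ = 1/cos²(71.1°) = 1/0.3239² = 9.531.
Apparent area = 65100 × 9.531 ≈ 620000 km².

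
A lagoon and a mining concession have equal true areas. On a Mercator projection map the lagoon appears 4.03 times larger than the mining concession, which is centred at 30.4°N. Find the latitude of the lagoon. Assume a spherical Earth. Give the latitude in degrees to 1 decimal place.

For equal true areas on Mercator, apparent areas scale as sec²φ, so the ratio is cos²φ₂ / cos²φ₁.
cos²φ₂ / cos²φ₁ = 4.03  ⇒  cos φ₁ = cos 30.4° / √4.03 = 0.8625/2.007 = 0.4296.
φ₁ = arccos(0.4296) ≈ 64.6°.

64.6°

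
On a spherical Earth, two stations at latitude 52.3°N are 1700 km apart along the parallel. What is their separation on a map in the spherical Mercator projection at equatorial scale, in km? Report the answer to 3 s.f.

2780 km

Mercator is conformal, so the point scale is isotropic: h = k = sec φ = 1/cos φ.
Along the parallel, k = sec 52.3° = 1/0.6115 = 1.635.
Map distance = 1700 × 1.635 ≈ 2780 km.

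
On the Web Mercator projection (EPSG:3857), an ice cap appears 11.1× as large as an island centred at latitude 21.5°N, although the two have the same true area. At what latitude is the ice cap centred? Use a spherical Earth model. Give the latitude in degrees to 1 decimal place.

73.8°

On Mercator, (apparent₁)/(apparent₂) = sec²φ₁ / sec²φ₂ when true areas are equal.
cos²φ₂ / cos²φ₁ = 11.1  ⇒  cos φ₁ = cos 21.5° / √11.1 = 0.9304/3.332 = 0.2793.
φ₁ = arccos(0.2793) ≈ 73.8°.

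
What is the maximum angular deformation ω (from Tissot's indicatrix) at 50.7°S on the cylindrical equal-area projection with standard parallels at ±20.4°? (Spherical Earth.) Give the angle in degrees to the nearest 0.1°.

43.8°

Cylindrical equal-area (φ₀ = 20.4°): h = cos φ / cos 20.4° along meridians, k = cos 20.4° / cos φ along parallels; h·k = 1.
At 50.7°: h = 0.6758, k = 1.480; principal scales a = 1.480, b = 0.6758.
sin(ω/2) = (a − b)/(a + b) = 0.8040/2.156 = 0.3730, so ω = 2 arcsin(0.3730) ≈ 43.8°.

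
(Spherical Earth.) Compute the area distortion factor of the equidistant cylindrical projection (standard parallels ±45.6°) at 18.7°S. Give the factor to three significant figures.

With standard parallel φ₀ = 45.6°, the equirectangular projection gives x = Rλ cos φ₀, y = Rφ, so h = 1 and k = cos 45.6° / cos φ.
Areal scale = h·k = 1 × cos φ₀ / cos φ; at 18.7°, h = 1.000, k = 0.7387, so h·k = 0.7387.

0.739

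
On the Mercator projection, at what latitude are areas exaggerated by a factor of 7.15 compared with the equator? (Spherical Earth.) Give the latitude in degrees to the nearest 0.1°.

68.0°

Mercator areal scale is sec²φ.
sec²φ = 7.15  ⇒  cos²φ = 0.1399  ⇒  cos φ = 0.3740.
φ = arccos(0.3740) ≈ 68.0°.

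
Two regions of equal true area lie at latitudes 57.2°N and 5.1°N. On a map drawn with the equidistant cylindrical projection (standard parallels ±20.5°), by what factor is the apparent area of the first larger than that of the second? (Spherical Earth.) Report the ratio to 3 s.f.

1.84

The equidistant cylindrical projection with φ₀ = 20.5° has h = 1 (meridians true) and k = cos φ₀ / cos φ along parallels.
Areal scale at 57.2°: h·k = 1.000 × 1.729 = 1.729.
Areal scale at 5.1°: h·k = 1.000 × 0.9404 = 0.9404.
Ratio = 1.729/0.9404 ≈ 1.84.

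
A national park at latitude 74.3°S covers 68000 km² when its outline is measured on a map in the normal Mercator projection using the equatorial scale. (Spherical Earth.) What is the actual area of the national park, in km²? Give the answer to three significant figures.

Mercator is conformal, so the point scale is isotropic: h = k = sec φ = 1/cos φ.
Areal scale = k² = sec²φ = 1/cos²(74.3°) = 1/0.2706² = 13.66.
True area = apparent / (areal scale) = 68000 / 13.66 ≈ 4980 km².

4980 km²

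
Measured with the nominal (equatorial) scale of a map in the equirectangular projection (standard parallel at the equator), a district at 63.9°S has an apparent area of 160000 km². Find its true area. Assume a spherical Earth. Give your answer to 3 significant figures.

70400 km²

In the plate carrée (x = Rλ, y = Rφ), meridians are true-scale (h = 1) and parallels are stretched by k = sec φ.
Areal scale = h·k = 1 × sec φ; at 63.9°, h = 1.000, k = 2.273, so h·k = 2.273.
True area = apparent / (areal scale) = 160000 / 2.273 ≈ 70400 km².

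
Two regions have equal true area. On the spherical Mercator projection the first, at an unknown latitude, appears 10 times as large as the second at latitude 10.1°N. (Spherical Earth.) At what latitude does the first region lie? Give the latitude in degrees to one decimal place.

71.9°

For equal true areas on Mercator, apparent areas scale as sec²φ, so the ratio is cos²φ₂ / cos²φ₁.
cos²φ₂ / cos²φ₁ = 10  ⇒  cos φ₁ = cos 10.1° / √10 = 0.9845/3.162 = 0.3113.
φ₁ = arccos(0.3113) ≈ 71.9°.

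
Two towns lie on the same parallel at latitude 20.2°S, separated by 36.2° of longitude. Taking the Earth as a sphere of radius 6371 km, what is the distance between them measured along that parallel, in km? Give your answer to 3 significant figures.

3780 km

Arc length along a parallel = R cos φ · Δλ (with Δλ in radians).
= 6371 × cos 20.2° × (36.2° × π/180) = 6371 × 0.9385 × 0.6318 ≈ 3780 km.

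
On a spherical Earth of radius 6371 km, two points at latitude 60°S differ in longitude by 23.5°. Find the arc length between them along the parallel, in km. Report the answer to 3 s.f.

1310 km

Arc length along a parallel = R cos φ · Δλ (with Δλ in radians).
= 6371 × cos 60° × (23.5° × π/180) = 6371 × 0.5000 × 0.4102 ≈ 1310 km.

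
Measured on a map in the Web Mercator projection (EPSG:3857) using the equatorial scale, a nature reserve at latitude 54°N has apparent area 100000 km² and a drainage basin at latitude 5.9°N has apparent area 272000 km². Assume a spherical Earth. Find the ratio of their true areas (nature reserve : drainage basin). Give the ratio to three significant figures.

On Mercator the areal scale is sec²φ, so true area = apparent × cos²φ.
True area of nature reserve: 100000 × cos²(54°) = 100000 × 0.3455 = 34550 km².
True area of drainage basin: 272000 × cos²(5.9°) = 272000 × 0.9894 = 269100 km².
Ratio = 34550 / 269100 ≈ 0.128.

0.128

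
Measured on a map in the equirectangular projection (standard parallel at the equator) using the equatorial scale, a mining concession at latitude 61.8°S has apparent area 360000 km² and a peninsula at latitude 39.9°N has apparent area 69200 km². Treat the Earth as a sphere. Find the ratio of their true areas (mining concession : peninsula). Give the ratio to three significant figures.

3.20

On the plate carrée, areal scale = h·k = 1 × sec φ, so true area = apparent × cos φ.
True area of mining concession: 360000 × cos(61.8°) = 360000 × 0.4726 = 170100 km².
True area of peninsula: 69200 × cos(39.9°) = 69200 × 0.7672 = 53090 km².
Ratio = 170100 / 53090 ≈ 3.20.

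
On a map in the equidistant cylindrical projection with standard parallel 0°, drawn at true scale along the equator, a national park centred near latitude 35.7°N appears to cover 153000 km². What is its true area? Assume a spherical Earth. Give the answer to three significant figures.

124000 km²

For the equirectangular projection with φ₀ = 0 (plate carrée), h = 1 along meridians and k = sec φ along parallels.
Areal scale = h·k = 1 × sec φ; at 35.7°, h = 1.000, k = 1.231, so h·k = 1.231.
True area = apparent / (areal scale) = 153000 / 1.231 ≈ 124000 km².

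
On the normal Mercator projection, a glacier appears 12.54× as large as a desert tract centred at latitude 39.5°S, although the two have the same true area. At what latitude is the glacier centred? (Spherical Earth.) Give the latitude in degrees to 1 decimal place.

77.4°

Mercator areal scale is sec²φ, so apparent-area ratio = sec²φ₁ / sec²φ₂ = cos²φ₂ / cos²φ₁.
cos²φ₂ / cos²φ₁ = 12.54  ⇒  cos φ₁ = cos 39.5° / √12.54 = 0.7716/3.541 = 0.2179.
φ₁ = arccos(0.2179) ≈ 77.4°.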